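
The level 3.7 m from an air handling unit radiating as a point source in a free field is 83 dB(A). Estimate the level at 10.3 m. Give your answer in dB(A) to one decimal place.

For a point source, L₂ = L₁ − 20·log₁₀(r₂/r₁).
L₂ = 83 − 20·log₁₀(10.3/3.7) = 83 − 8.893 = 74.11 dB(A).

74.1 dB(A)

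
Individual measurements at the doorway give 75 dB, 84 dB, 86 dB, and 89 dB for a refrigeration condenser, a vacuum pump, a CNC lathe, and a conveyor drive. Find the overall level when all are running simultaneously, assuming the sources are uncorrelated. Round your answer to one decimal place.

91.7 dB

Incoherent sources combine by intensity addition: L_total = 10·log₁₀(Σ 10^(L_i/10)).
Σ 10^(L/10) = 10^(75/10) + 10^(84/10) + 10^(86/10) + 10^(89/10) = 1.475e+09.
L_total = 10·log₁₀(1.475e+09) = 91.69 dB.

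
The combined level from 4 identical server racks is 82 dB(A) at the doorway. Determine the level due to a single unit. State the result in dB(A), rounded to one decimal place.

76.0 dB(A)

For N identical incoherent sources L_total = L₁ + 10·log₁₀ N, so L₁ = 82 − 10·log₁₀(4) = 82 − 6.021.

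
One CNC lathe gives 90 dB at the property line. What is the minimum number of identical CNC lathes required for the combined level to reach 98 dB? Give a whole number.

Need L₁ + 10·log₁₀ N ≥ 98, i.e. log₁₀ N ≥ 0.80.
N ≥ 10^(8.0/10) = 6.310, so N = 7.

7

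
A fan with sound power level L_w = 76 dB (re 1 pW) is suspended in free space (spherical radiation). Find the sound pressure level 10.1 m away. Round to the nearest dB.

Free-field spherical radiation: L_p = L_w − 10·log₁₀(4π·r²), r = 10.1 m.
4π·r² = 1282 m², 10·log₁₀ of that is 31.079 dB.
L_p = 76 − 31.079 = 44.92 dB.

45 dB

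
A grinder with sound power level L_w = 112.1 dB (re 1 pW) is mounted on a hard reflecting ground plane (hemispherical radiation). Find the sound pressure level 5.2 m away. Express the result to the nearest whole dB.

Free-field hemispherical radiation: L_p = L_w − 10·log₁₀(2π·r²), r = 5.2 m.
2π·r² = 169.9 m², 10·log₁₀ of that is 22.302 dB.
L_p = 112.1 − 22.302 = 89.80 dB.

90 dB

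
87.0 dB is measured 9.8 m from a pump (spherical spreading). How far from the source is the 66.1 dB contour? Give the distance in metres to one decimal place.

Point-source spreading drops the level by 20·log₁₀(r₂/r₁); inverting, r₂/r₁ = 10^(ΔL/20).
r₂ = 9.8·10^((87.0−66.1)/20) = 9.8·10^(20.9/20) = 108.70 m.

108.7 m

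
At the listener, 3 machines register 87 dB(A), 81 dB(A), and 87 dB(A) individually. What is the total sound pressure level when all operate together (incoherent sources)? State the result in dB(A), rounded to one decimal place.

90.5 dB(A)

For uncorrelated sources the intensities add, so convert each level to linear form, sum, and take 10·log₁₀ of the total.
Σ 10^(L/10) = 10^(87/10) + 10^(81/10) + 10^(87/10) = 1.128e+09.
L_total = 10·log₁₀(1.128e+09) = 90.52 dB(A).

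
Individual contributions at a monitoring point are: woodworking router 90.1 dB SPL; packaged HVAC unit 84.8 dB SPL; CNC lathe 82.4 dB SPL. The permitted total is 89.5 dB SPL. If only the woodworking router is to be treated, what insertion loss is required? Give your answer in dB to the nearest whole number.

Everything except the woodworking router sums to 10^(84.8/10) + 10^(82.4/10) = 4.758e+08 in linear terms, 86.77 dB SPL.
To meet 89.5 dB SPL overall, the treated woodworking router may contribute at most 10^(89.5/10) − 4.758e+08 = 4.155e+08, i.e. 86.19 dB SPL.
Required insertion loss = 90.1 − 86.19 = 3.91 dB.

4 dB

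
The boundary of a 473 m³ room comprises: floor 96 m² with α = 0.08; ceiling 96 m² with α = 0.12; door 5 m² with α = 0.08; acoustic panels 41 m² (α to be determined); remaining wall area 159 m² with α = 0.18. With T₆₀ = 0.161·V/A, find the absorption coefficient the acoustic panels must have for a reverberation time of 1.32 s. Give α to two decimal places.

0.23

Required total absorption A = 0.161·473/1.32 = 57.69 m².
Absorption from the other surfaces = 96·0.08 + 96·0.12 + 5·0.08 + 159·0.18 = 48.22 m², so the acoustic panels must supply 9.47 m² over 41 m².
α = 9.47/41 = 0.231.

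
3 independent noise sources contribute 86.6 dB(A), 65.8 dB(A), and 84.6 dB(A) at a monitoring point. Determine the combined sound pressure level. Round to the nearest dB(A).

Incoherent sources combine by intensity addition: L_total = 10·log₁₀(Σ 10^(L_i/10)).
Σ 10^(L/10) = 10^(86.6/10) + 10^(65.8/10) + 10^(84.6/10) = 7.493e+08.
L_total = 10·log₁₀(7.493e+08) = 88.75 dB(A).

89 dB(A)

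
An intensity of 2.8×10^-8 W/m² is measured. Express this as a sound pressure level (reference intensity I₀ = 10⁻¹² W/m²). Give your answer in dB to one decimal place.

I/I₀ = 2.8×10^-8/10⁻¹² = 2.8×10^4, and L = 10·log₁₀(I/I₀).
L = 10·(0.4472 + 4) = 44.47 dB.

44.5 dB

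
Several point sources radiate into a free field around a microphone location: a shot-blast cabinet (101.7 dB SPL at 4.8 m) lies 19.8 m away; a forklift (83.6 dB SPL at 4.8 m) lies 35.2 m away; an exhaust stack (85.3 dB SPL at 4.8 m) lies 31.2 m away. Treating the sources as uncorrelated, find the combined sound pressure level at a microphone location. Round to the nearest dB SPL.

Propagate each source to the receiver with L = L_ref − 20·log₁₀(r/r_ref), then add intensities.
shot-blast cabinet: 101.7 − 20·log₁₀(19.8/4.8) = 101.7 − 12.31 = 89.39 dB SPL.
forklift: 83.6 − 20·log₁₀(35.2/4.8) = 83.6 − 17.31 = 66.29 dB SPL.
exhaust stack: 85.3 − 20·log₁₀(31.2/4.8) = 85.3 − 16.26 = 69.04 dB SPL.
Σ 10^(L/10) = 8.815e+08 → L_total = 10·log₁₀(8.815e+08) = 89.45 dB SPL.

89 dB SPL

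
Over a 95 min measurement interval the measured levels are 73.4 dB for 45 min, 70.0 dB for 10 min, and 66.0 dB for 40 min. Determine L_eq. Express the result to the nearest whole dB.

L_eq = 10·log₁₀[(1/T)·Σ tᵢ·10^(Lᵢ/10)] with T = 95 min.
Σ tᵢ·10^(Lᵢ/10) = 45·10^(73.4/10) + 10·10^(70.0/10) + 40·10^(66.0/10) = 1.244e+09.
L_eq = 10·log₁₀(1.244e+09/95) = 71.17 dB.

71 dB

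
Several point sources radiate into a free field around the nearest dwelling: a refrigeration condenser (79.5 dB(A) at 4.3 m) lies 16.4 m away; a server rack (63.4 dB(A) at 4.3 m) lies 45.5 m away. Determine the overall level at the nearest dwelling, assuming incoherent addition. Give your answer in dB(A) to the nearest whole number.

Apply inverse-square spreading to bring every level to the receiver, then sum 10^(L/10).
refrigeration condenser: 79.5 − 20·log₁₀(16.4/4.3) = 79.5 − 11.63 = 67.87 dB(A).
server rack: 63.4 − 20·log₁₀(45.5/4.3) = 63.4 − 20.49 = 42.91 dB(A).
Σ 10^(L/10) = 6.147e+06 → L_total = 10·log₁₀(6.147e+06) = 67.89 dB(A).

68 dB(A)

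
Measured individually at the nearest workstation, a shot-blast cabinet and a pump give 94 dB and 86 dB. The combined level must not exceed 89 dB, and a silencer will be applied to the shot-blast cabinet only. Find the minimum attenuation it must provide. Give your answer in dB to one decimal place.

Fixed contribution from the other source: Σ 10^(L/10) = 10^(86/10) = 3.981e+08 (86.00 dB).
To meet 89 dB overall, the treated shot-blast cabinet may contribute at most 10^(89/10) − 3.981e+08 = 3.962e+08, i.e. 85.98 dB.
So the shot-blast cabinet must be reduced from 94 to 85.98 dB: IL = 8.02 dB.

8.0 dB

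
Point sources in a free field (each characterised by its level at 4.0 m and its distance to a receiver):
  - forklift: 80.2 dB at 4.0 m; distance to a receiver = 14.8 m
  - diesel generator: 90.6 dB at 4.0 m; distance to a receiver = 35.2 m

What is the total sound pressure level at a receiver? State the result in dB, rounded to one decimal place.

73.5 dB

Apply inverse-square spreading to bring every level to the receiver, then sum 10^(L/10).
forklift: 80.2 − 20·log₁₀(14.8/4.0) = 80.2 − 11.36 = 68.84 dB.
diesel generator: 90.6 − 20·log₁₀(35.2/4.0) = 90.6 − 18.89 = 71.71 dB.
Σ 10^(L/10) = 2.248e+07 → L_total = 10·log₁₀(2.248e+07) = 73.52 dB.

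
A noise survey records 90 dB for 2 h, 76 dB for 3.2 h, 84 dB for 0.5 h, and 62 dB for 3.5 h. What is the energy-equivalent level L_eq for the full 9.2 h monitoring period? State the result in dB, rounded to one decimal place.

L_eq = 10·log₁₀[(1/T)·Σ tᵢ·10^(Lᵢ/10)] with T = 9.2 h.
Σ tᵢ·10^(Lᵢ/10) = 2·10^(90/10) + 3.2·10^(76/10) + 0.5·10^(84/10) + 3.5·10^(62/10) = 2.259e+09.
L_eq = 10·log₁₀(2.259e+09/9.2) = 83.90 dB.

83.9 dB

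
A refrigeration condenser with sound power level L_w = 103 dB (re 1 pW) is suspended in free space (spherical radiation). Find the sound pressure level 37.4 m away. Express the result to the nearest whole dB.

Free-field spherical radiation: L_p = L_w − 10·log₁₀(4π·r²), r = 37.4 m.
4π·r² = 1.758e+04 m², 10·log₁₀ of that is 42.450 dB.
L_p = 103 − 42.450 = 60.55 dB.

61 dB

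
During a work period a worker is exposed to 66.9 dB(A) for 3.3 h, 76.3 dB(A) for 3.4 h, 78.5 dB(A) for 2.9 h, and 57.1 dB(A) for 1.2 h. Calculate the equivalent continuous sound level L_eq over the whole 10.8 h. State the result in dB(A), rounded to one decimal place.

75.3 dB(A)

The energy average is taken in the linear domain: L_eq = 10·log₁₀[(Σ tᵢ·10^(Lᵢ/10))/T], T = 10.8 h.
Σ tᵢ·10^(Lᵢ/10) = 3.3·10^(66.9/10) + 3.4·10^(76.3/10) + 2.9·10^(78.5/10) + 1.2·10^(57.1/10) = 3.671e+08.
L_eq = 10·log₁₀(3.671e+08/10.8) = 75.31 dB(A).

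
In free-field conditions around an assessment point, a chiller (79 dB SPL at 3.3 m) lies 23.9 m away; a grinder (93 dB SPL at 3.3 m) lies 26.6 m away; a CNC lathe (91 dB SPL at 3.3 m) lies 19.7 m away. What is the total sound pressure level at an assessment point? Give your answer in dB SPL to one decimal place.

78.3 dB SPL

Propagate each source to the receiver with L = L_ref − 20·log₁₀(r/r_ref), then add intensities.
chiller: 79 − 20·log₁₀(23.9/3.3) = 79 − 17.20 = 61.80 dB SPL.
grinder: 93 − 20·log₁₀(26.6/3.3) = 93 − 18.13 = 74.87 dB SPL.
CNC lathe: 91 − 20·log₁₀(19.7/3.3) = 91 − 15.52 = 75.48 dB SPL.
Σ 10^(L/10) = 6.755e+07 → L_total = 10·log₁₀(6.755e+07) = 78.30 dB SPL.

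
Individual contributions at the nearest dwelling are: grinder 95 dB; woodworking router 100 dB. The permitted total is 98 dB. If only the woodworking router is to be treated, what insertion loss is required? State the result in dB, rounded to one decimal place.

Fixed contribution from the other source: Σ 10^(L/10) = 10^(95/10) = 3.162e+09 (95.00 dB).
The limit corresponds to 10^(98/10) = 6.310e+09; subtracting the fixed part leaves 3.147e+09 for the woodworking router, i.e. 94.98 dB.
Required insertion loss = 100 − 94.98 = 5.02 dB.

5.0 dB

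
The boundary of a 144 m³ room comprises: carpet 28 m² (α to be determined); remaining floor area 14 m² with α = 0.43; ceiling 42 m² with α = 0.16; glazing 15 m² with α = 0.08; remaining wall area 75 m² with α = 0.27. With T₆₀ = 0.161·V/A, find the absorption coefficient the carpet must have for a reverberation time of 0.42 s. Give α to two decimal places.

Required total absorption A = 0.161·144/0.42 = 55.20 m².
Absorption from the other surfaces = 14·0.43 + 42·0.16 + 15·0.08 + 75·0.27 = 34.19 m², so the carpet must supply 21.01 m² over 28 m².
α = 21.01/28 = 0.750.

0.75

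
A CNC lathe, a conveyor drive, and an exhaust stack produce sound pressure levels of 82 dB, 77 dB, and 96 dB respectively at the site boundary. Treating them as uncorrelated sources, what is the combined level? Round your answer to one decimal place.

96.2 dB

Incoherent sources combine by intensity addition: L_total = 10·log₁₀(Σ 10^(L_i/10)).
Σ 10^(L/10) = 10^(82/10) + 10^(77/10) + 10^(96/10) = 4.190e+09.
L_total = 10·log₁₀(4.190e+09) = 96.22 dB.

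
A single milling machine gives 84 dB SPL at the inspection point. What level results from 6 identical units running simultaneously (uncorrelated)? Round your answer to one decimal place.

L_total = L₁ + 10·log₁₀ N for N identical incoherent sources.
L_total = 84 + 10·log₁₀(6) = 84 + 7.782 = 91.78 dB SPL.

91.8 dB SPL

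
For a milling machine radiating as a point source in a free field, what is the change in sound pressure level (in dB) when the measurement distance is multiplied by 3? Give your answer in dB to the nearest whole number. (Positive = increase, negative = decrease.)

-10 dB

A point source loses 6 dB per doubling of distance; generally ΔL = −20·log₁₀(r₂/r₁).
ΔL = −20·log₁₀(3) = -9.54 dB.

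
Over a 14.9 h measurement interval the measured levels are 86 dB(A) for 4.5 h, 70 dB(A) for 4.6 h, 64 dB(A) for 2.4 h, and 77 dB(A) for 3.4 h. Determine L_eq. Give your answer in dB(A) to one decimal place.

The energy average is taken in the linear domain: L_eq = 10·log₁₀[(Σ tᵢ·10^(Lᵢ/10))/T], T = 14.9 h.
Σ tᵢ·10^(Lᵢ/10) = 4.5·10^(86/10) + 4.6·10^(70/10) + 2.4·10^(64/10) + 3.4·10^(77/10) = 2.014e+09.
L_eq = 10·log₁₀(2.014e+09/14.9) = 81.31 dB(A).

81.3 dB(A)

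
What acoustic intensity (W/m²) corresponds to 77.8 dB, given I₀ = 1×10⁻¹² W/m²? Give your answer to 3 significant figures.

6.03e-05 W/m²

I = I₀·10^(L/10) = 10⁻¹² × 10^(77.8/10) = 10^(-4.220).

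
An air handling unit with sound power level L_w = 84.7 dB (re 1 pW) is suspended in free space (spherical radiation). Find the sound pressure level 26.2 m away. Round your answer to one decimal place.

L_p = L_w − 10·log₁₀(4π·r²) with r = 26.2 m.
4π·r² = 8626 m², 10·log₁₀ of that is 39.358 dB.
L_p = 84.7 − 39.358 = 45.34 dB.

45.3 dB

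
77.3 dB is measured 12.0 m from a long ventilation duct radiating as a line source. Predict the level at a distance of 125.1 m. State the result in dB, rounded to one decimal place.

67.1 dB

Cylindrical spreading from a line source gives a 10·log₁₀(r₂/r₁) drop.
L₂ = 77.3 − 10·log₁₀(125.1/12.0) = 77.3 − 10.181 = 67.12 dB.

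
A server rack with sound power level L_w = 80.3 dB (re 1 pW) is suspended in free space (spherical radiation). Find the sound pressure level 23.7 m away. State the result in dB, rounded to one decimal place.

Free-field spherical radiation: L_p = L_w − 10·log₁₀(4π·r²), r = 23.7 m.
4π·r² = 7058 m², 10·log₁₀ of that is 38.487 dB.
L_p = 80.3 − 38.487 = 41.81 dB.

41.8 dB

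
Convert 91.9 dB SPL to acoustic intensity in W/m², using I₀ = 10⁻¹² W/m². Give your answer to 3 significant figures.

0.00155 W/m²

I/I₀ = 10^(91.9/10) = 1.549e+09, so I = 1.549e+09 × 10⁻¹² W/m².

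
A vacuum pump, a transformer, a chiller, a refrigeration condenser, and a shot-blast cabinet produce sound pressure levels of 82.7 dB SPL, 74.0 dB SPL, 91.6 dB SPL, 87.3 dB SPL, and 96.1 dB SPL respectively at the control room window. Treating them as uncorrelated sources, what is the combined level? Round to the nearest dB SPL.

98 dB SPL

For uncorrelated sources the intensities add, so convert each level to linear form, sum, and take 10·log₁₀ of the total.
Σ 10^(L/10) = 10^(82.7/10) + 10^(74.0/10) + 10^(91.6/10) + 10^(87.3/10) + 10^(96.1/10) = 6.268e+09.
L_total = 10·log₁₀(6.268e+09) = 97.97 dB SPL.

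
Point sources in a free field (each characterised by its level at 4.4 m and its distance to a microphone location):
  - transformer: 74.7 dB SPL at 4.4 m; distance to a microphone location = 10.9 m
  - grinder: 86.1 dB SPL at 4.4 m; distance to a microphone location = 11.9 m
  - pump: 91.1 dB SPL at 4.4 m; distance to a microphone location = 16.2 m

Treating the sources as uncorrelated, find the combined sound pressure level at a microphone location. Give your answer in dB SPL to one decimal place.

First find each source's level at the receiver (point-source: −20·log₁₀(r/r_ref)), then combine on an intensity basis.
transformer: 74.7 − 20·log₁₀(10.9/4.4) = 74.7 − 7.88 = 66.82 dB SPL.
grinder: 86.1 − 20·log₁₀(11.9/4.4) = 86.1 − 8.64 = 77.46 dB SPL.
pump: 91.1 − 20·log₁₀(16.2/4.4) = 91.1 − 11.32 = 79.78 dB SPL.
Σ 10^(L/10) = 1.555e+08 → L_total = 10·log₁₀(1.555e+08) = 81.92 dB SPL.

81.9 dB SPL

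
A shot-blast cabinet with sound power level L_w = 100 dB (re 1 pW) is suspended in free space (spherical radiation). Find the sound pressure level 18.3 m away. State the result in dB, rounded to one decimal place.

L_p = L_w − 10·log₁₀(4π·r²) with r = 18.3 m.
4π·r² = 4208 m², 10·log₁₀ of that is 36.241 dB.
L_p = 100 − 36.241 = 63.76 dB.

63.8 dB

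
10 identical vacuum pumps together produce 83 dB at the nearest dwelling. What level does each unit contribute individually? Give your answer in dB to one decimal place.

Dividing the total intensity by 10 lowers the level by 10·log₁₀ 10 = 10.000 dB: L₁ = 83 − 10.000.

73.0 dB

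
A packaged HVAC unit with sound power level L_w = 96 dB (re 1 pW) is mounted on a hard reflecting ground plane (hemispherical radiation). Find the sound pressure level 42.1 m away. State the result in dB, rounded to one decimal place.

55.5 dB

L_p = L_w − 10·log₁₀(2π·r²) with r = 42.1 m.
2π·r² = 1.114e+04 m², 10·log₁₀ of that is 40.467 dB.
L_p = 96 − 40.467 = 55.53 dB.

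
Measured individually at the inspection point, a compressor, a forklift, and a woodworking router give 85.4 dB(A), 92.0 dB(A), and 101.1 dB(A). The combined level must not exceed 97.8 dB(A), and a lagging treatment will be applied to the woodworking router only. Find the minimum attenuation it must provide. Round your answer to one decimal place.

The untreated sources together contribute 10^(85.4/10) + 10^(92.0/10) = 1.932e+09, i.e. 92.86 dB(A).
To meet 97.8 dB(A) overall, the treated woodworking router may contribute at most 10^(97.8/10) − 1.932e+09 = 4.094e+09, i.e. 96.12 dB(A).
Required insertion loss = 101.1 − 96.12 = 4.98 dB.

5.0 dB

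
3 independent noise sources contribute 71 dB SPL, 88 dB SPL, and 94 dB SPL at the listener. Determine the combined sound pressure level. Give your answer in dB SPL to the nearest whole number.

Incoherent sources combine by intensity addition: L_total = 10·log₁₀(Σ 10^(L_i/10)).
Σ 10^(L/10) = 10^(71/10) + 10^(88/10) + 10^(94/10) = 3.155e+09.
L_total = 10·log₁₀(3.155e+09) = 94.99 dB SPL.

95 dB SPL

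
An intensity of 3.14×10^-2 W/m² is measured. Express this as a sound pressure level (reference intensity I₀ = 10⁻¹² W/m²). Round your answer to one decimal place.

I/I₀ = 3.14×10^-2/10⁻¹² = 3.14×10^10, and L = 10·log₁₀(I/I₀).
L = 10·(0.4969 + 10) = 104.97 dB.

105.0 dB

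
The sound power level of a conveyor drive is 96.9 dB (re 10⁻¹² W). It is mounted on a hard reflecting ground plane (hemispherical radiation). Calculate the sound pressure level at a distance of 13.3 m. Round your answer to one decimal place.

66.4 dB

Free-field hemispherical radiation: L_p = L_w − 10·log₁₀(2π·r²), r = 13.3 m.
2π·r² = 1111 m², 10·log₁₀ of that is 30.459 dB.
L_p = 96.9 − 30.459 = 66.44 dB.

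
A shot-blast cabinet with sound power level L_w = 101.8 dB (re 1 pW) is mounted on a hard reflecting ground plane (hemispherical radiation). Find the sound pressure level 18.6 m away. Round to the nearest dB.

L_p = L_w − 10·log₁₀(2π·r²) with r = 18.6 m.
2π·r² = 2174 m², 10·log₁₀ of that is 33.372 dB.
L_p = 101.8 − 33.372 = 68.43 dB.

68 dB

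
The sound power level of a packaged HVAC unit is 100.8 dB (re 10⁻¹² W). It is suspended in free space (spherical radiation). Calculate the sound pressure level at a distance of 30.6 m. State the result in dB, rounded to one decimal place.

The power spreads over a sphere of area 4π·r², so L_p = L_w − 10·log₁₀(4π·r²).
4π·r² = 1.177e+04 m², 10·log₁₀ of that is 40.707 dB.
L_p = 100.8 − 40.707 = 60.09 dB.

60.1 dB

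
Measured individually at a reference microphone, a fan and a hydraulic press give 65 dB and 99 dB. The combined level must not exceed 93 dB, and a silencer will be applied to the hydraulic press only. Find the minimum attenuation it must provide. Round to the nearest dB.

Fixed contribution from the other source: Σ 10^(L/10) = 10^(65/10) = 3.162e+06 (65.00 dB).
The limit corresponds to 10^(93/10) = 1.995e+09; subtracting the fixed part leaves 1.992e+09 for the hydraulic press, i.e. 92.99 dB.
So the hydraulic press must be reduced from 99 to 92.99 dB: IL = 6.01 dB.

6 dB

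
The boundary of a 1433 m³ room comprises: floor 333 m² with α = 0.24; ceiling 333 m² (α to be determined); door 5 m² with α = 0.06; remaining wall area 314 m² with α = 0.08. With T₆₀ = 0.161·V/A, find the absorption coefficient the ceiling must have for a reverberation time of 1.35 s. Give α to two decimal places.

0.20

Required total absorption A = 0.161·1433/1.35 = 170.90 m².
Absorption from the other surfaces = 333·0.24 + 5·0.06 + 314·0.08 = 105.34 m², so the ceiling must supply 65.56 m² over 333 m².
α = 65.56/333 = 0.197.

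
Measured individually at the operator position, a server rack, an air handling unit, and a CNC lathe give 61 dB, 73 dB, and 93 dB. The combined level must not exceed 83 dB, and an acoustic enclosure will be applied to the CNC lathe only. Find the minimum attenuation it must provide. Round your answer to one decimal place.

10.5 dB

Fixed contribution from the other sources: Σ 10^(L/10) = 10^(61/10) + 10^(73/10) = 2.121e+07 (73.27 dB).
The limit corresponds to 10^(83/10) = 1.995e+08; subtracting the fixed part leaves 1.783e+08 for the CNC lathe, i.e. 82.51 dB.
So the CNC lathe must be reduced from 93 to 82.51 dB: IL = 10.49 dB.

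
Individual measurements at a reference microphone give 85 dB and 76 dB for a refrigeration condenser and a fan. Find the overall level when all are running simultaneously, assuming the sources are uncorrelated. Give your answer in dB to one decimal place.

Incoherent sources combine by intensity addition: L_total = 10·log₁₀(Σ 10^(L_i/10)).
Σ 10^(L/10) = 10^(85/10) + 10^(76/10) = 3.560e+08.
L_total = 10·log₁₀(3.560e+08) = 85.51 dB.

85.5 dB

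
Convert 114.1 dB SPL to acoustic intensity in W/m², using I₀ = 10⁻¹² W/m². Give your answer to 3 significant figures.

I/I₀ = 10^(114.1/10) = 2.57e+11, so I = 2.57e+11 × 10⁻¹² W/m².

0.257 W/m²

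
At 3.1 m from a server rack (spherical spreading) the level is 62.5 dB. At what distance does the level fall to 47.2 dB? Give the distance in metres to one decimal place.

18.0 m

Point-source spreading drops the level by 20·log₁₀(r₂/r₁); inverting, r₂/r₁ = 10^(ΔL/20).
r₂ = 3.1·10^((62.5−47.2)/20) = 3.1·10^(15.3/20) = 18.05 m.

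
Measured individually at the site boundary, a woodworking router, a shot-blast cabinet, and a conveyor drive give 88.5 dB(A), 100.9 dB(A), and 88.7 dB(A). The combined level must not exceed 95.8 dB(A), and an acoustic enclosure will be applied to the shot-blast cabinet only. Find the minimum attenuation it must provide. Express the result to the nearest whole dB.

The untreated sources together contribute 10^(88.5/10) + 10^(88.7/10) = 1.449e+09, i.e. 91.61 dB(A).
The limit corresponds to 10^(95.8/10) = 3.802e+09; subtracting the fixed part leaves 2.353e+09 for the shot-blast cabinet, i.e. 93.72 dB(A).
Required insertion loss = 100.9 − 93.72 = 7.18 dB.

7 dB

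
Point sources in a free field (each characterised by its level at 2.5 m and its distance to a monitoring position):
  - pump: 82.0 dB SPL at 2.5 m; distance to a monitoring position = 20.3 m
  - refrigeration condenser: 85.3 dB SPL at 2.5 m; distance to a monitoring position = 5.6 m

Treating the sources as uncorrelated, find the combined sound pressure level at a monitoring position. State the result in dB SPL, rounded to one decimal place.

First find each source's level at the receiver (point-source: −20·log₁₀(r/r_ref)), then combine on an intensity basis.
pump: 82.0 − 20·log₁₀(20.3/2.5) = 82.0 − 18.19 = 63.81 dB SPL.
refrigeration condenser: 85.3 − 20·log₁₀(5.6/2.5) = 85.3 − 7.00 = 78.30 dB SPL.
Σ 10^(L/10) = 6.993e+07 → L_total = 10·log₁₀(6.993e+07) = 78.45 dB SPL.

78.4 dB SPL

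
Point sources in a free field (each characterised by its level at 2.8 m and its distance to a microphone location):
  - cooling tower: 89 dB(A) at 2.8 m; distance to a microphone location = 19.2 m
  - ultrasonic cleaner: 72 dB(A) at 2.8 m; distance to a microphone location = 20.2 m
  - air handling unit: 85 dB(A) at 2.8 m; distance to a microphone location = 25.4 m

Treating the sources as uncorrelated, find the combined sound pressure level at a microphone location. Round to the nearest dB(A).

Propagate each source to the receiver with L = L_ref − 20·log₁₀(r/r_ref), then add intensities.
cooling tower: 89 − 20·log₁₀(19.2/2.8) = 89 − 16.72 = 72.28 dB(A).
ultrasonic cleaner: 72 − 20·log₁₀(20.2/2.8) = 72 − 17.16 = 54.84 dB(A).
air handling unit: 85 − 20·log₁₀(25.4/2.8) = 85 − 19.15 = 65.85 dB(A).
Σ 10^(L/10) = 2.104e+07 → L_total = 10·log₁₀(2.104e+07) = 73.23 dB(A).

73 dB(A)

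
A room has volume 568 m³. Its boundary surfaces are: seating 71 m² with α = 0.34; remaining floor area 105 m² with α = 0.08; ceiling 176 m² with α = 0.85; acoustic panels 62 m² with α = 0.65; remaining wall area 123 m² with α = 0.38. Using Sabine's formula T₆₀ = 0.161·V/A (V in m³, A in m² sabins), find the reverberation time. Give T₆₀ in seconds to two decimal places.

A = Σ Sᵢαᵢ = 71·0.34 + 105·0.08 + 176·0.85 + 62·0.65 + 123·0.38 = 269.18 m².
T₆₀ = 0.161 × 568 / 269.18 = 0.340 s.

0.34 s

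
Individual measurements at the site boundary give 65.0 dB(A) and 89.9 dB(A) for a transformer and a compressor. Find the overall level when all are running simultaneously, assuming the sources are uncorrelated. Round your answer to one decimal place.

89.9 dB(A)

Incoherent sources combine by intensity addition: L_total = 10·log₁₀(Σ 10^(L_i/10)).
Σ 10^(L/10) = 10^(65.0/10) + 10^(89.9/10) = 9.804e+08.
L_total = 10·log₁₀(9.804e+08) = 89.91 dB(A).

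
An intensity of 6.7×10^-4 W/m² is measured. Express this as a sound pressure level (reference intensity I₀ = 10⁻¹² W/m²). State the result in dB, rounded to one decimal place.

Dividing by I₀ shifts the exponent by 12: I/I₀ = 6.7×10^8.
L = 10·(0.8261 + 8) = 88.26 dB.

88.3 dB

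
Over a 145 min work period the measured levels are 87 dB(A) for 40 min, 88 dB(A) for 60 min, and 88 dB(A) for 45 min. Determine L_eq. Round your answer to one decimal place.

87.7 dB(A)

Weight each interval's intensity by its duration and average over T = 145 min:
Σ tᵢ·10^(Lᵢ/10) = 40·10^(87/10) + 60·10^(88/10) + 45·10^(88/10) = 8.630e+10.
L_eq = 10·log₁₀(8.630e+10/145) = 87.75 dB(A).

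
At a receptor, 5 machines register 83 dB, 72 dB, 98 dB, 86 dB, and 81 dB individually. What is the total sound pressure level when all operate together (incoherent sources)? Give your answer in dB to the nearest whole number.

98 dB

Incoherent sources combine by intensity addition: L_total = 10·log₁₀(Σ 10^(L_i/10)).
Σ 10^(L/10) = 10^(83/10) + 10^(72/10) + 10^(98/10) + 10^(86/10) + 10^(81/10) = 7.049e+09.
L_total = 10·log₁₀(7.049e+09) = 98.48 dB.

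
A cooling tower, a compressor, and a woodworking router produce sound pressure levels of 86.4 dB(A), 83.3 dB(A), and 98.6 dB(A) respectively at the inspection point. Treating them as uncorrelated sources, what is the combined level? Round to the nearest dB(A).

For uncorrelated sources the intensities add, so convert each level to linear form, sum, and take 10·log₁₀ of the total.
Σ 10^(L/10) = 10^(86.4/10) + 10^(83.3/10) + 10^(98.6/10) = 7.895e+09.
L_total = 10·log₁₀(7.895e+09) = 98.97 dB(A).

99 dB(A)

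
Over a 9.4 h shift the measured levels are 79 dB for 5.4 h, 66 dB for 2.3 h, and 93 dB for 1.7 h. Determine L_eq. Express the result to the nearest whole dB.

The energy average is taken in the linear domain: L_eq = 10·log₁₀[(Σ tᵢ·10^(Lᵢ/10))/T], T = 9.4 h.
Σ tᵢ·10^(Lᵢ/10) = 5.4·10^(79/10) + 2.3·10^(66/10) + 1.7·10^(93/10) = 3.830e+09.
L_eq = 10·log₁₀(3.830e+09/9.4) = 86.10 dB.

86 dB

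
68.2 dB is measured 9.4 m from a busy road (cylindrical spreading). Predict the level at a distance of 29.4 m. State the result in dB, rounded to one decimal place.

63.2 dB

Line-source attenuation: ΔL = 10·log₁₀(r₂/r₁) = 10·log₁₀(29.4/9.4) = 4.952 dB.
L₂ = 68.2 − 10·log₁₀(29.4/9.4) = 68.2 − 4.952 = 63.25 dB.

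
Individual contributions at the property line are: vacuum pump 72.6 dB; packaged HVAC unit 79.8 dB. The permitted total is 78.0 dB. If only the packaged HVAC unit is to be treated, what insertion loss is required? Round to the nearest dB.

Fixed contribution from the other source: Σ 10^(L/10) = 10^(72.6/10) = 1.820e+07 (72.60 dB).
To meet 78.0 dB overall, the treated packaged HVAC unit may contribute at most 10^(78.0/10) − 1.820e+07 = 4.490e+07, i.e. 76.52 dB.
So the packaged HVAC unit must be reduced from 79.8 to 76.52 dB: IL = 3.28 dB.

3 dB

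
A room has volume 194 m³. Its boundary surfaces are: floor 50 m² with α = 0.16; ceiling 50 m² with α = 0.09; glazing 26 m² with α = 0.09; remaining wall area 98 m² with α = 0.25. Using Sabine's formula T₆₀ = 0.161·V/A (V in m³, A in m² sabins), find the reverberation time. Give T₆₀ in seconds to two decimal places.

0.79 s

Summing Sᵢαᵢ: 50·0.16 + 50·0.09 + 26·0.09 + 98·0.25 = 39.34 m².
T₆₀ = 0.161 × 194 / 39.34 = 0.794 s.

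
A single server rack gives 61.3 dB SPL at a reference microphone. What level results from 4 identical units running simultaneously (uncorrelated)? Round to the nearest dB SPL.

67 dB SPL

L_total = L₁ + 10·log₁₀ N for N identical incoherent sources.
L_total = 61.3 + 10·log₁₀(4) = 61.3 + 6.021 = 67.32 dB SPL.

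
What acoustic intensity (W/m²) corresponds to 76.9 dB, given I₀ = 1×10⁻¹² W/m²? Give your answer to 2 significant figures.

4.9e-05 W/m²

L = 10·log₁₀(I/I₀) ⇒ I = I₀·10^(L/10) = 10⁻¹² × 10^7.69.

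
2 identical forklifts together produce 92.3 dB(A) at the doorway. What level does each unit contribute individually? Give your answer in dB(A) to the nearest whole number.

Dividing the total intensity by 2 lowers the level by 10·log₁₀ 2 = 3.010 dB: L₁ = 92.3 − 3.010.

89 dB(A)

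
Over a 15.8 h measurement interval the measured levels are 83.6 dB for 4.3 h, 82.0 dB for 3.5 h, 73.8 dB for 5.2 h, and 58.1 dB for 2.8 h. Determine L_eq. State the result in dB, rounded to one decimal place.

The energy average is taken in the linear domain: L_eq = 10·log₁₀[(Σ tᵢ·10^(Lᵢ/10))/T], T = 15.8 h.
Σ tᵢ·10^(Lᵢ/10) = 4.3·10^(83.6/10) + 3.5·10^(82.0/10) + 5.2·10^(73.8/10) + 2.8·10^(58.1/10) = 1.666e+09.
L_eq = 10·log₁₀(1.666e+09/15.8) = 80.23 dB.

80.2 dB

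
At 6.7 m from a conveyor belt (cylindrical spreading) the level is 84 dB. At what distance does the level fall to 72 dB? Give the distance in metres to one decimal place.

106.2 m

The 12.0 dB drop corresponds to a distance ratio of 10^(12.0/10) for a line source.
r₂ = 6.7·10^((84−72)/10) = 6.7·10^(12.0/10) = 106.19 m.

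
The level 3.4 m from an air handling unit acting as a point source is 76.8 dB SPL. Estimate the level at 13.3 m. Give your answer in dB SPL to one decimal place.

65.0 dB SPL

Point-source attenuation: ΔL = 20·log₁₀(r₂/r₁) = 20·log₁₀(13.3/3.4) = 11.847 dB.
L₂ = 76.8 − 20·log₁₀(13.3/3.4) = 76.8 − 11.847 = 64.95 dB SPL.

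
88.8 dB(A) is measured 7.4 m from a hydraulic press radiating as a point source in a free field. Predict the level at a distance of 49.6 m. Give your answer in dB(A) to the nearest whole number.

72 dB(A)

Point-source attenuation: ΔL = 20·log₁₀(r₂/r₁) = 20·log₁₀(49.6/7.4) = 16.525 dB.
L₂ = 88.8 − 20·log₁₀(49.6/7.4) = 88.8 − 16.525 = 72.28 dB(A).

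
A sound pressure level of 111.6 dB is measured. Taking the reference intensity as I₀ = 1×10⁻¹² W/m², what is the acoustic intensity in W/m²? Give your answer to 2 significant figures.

0.14 W/m²

I/I₀ = 10^(111.6/10) = 1.445e+11, so I = 1.445e+11 × 10⁻¹² W/m².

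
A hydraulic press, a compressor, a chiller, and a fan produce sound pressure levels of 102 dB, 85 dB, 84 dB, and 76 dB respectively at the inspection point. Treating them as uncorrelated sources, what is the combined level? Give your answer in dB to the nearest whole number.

102 dB

Incoherent sources combine by intensity addition: L_total = 10·log₁₀(Σ 10^(L_i/10)).
Σ 10^(L/10) = 10^(102/10) + 10^(85/10) + 10^(84/10) + 10^(76/10) = 1.646e+10.
L_total = 10·log₁₀(1.646e+10) = 102.16 dB.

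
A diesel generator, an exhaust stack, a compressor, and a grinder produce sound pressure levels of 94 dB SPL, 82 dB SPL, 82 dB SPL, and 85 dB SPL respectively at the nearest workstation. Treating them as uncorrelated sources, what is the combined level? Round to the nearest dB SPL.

95 dB SPL

For uncorrelated sources the intensities add, so convert each level to linear form, sum, and take 10·log₁₀ of the total.
Σ 10^(L/10) = 10^(94/10) + 10^(82/10) + 10^(82/10) + 10^(85/10) = 3.145e+09.
L_total = 10·log₁₀(3.145e+09) = 94.98 dB SPL.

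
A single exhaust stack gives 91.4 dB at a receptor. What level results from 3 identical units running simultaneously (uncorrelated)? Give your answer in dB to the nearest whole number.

L_total = L₁ + 10·log₁₀ N for N identical incoherent sources.
L_total = 91.4 + 10·log₁₀(3) = 91.4 + 4.771 = 96.17 dB.

96 dB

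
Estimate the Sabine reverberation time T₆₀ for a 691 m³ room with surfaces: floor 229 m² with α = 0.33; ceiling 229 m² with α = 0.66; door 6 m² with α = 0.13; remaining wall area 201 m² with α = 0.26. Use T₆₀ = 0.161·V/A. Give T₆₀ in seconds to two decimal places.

0.40 s

A = Σ Sᵢαᵢ = 229·0.33 + 229·0.66 + 6·0.13 + 201·0.26 = 279.75 m².
T₆₀ = 0.161 × 691 / 279.75 = 0.398 s.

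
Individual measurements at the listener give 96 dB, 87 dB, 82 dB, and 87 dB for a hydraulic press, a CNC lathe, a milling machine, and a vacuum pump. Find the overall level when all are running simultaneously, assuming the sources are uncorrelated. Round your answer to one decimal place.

97.1 dB

For uncorrelated sources the intensities add, so convert each level to linear form, sum, and take 10·log₁₀ of the total.
Σ 10^(L/10) = 10^(96/10) + 10^(87/10) + 10^(82/10) + 10^(87/10) = 5.142e+09.
L_total = 10·log₁₀(5.142e+09) = 97.11 dB.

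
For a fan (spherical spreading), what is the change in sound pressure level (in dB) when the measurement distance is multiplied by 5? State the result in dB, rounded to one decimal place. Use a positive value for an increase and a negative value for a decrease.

-14.0 dB

A point source loses 6 dB per doubling of distance; generally ΔL = −20·log₁₀(r₂/r₁).
ΔL = −20·log₁₀(5) = -13.98 dB.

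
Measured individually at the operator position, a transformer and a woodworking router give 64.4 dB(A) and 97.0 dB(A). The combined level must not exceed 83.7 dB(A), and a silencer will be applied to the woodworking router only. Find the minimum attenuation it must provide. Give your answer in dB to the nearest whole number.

The untreated sources together contribute 10^(64.4/10) = 2.754e+06, i.e. 64.40 dB(A).
The limit corresponds to 10^(83.7/10) = 2.344e+08; subtracting the fixed part leaves 2.317e+08 for the woodworking router, i.e. 83.65 dB(A).
So the woodworking router must be reduced from 97.0 to 83.65 dB(A): IL = 13.35 dB.

13 dB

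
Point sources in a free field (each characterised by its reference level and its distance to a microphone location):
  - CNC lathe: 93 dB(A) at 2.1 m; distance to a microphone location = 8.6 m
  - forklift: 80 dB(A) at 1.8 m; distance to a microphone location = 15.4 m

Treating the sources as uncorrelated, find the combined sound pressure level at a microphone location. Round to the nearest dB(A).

First find each source's level at the receiver (point-source: −20·log₁₀(r/r_ref)), then combine on an intensity basis.
CNC lathe: 93 − 20·log₁₀(8.6/2.1) = 93 − 12.25 = 80.75 dB(A).
forklift: 80 − 20·log₁₀(15.4/1.8) = 80 − 18.64 = 61.36 dB(A).
Σ 10^(L/10) = 1.203e+08 → L_total = 10·log₁₀(1.203e+08) = 80.80 dB(A).

81 dB(A)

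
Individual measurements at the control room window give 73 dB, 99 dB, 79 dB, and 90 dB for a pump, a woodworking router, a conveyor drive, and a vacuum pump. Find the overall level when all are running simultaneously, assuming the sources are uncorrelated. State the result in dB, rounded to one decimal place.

99.6 dB

Incoherent sources combine by intensity addition: L_total = 10·log₁₀(Σ 10^(L_i/10)).
Σ 10^(L/10) = 10^(73/10) + 10^(99/10) + 10^(79/10) + 10^(90/10) = 9.043e+09.
L_total = 10·log₁₀(9.043e+09) = 99.56 dB.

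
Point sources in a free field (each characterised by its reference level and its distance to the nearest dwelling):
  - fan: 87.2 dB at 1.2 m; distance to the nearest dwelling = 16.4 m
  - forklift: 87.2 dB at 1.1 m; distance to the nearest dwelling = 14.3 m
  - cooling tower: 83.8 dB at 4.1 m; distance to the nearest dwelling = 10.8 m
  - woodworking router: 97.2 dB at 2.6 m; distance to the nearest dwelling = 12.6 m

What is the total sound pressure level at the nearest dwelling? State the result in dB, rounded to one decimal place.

Apply inverse-square spreading to bring every level to the receiver, then sum 10^(L/10).
fan: 87.2 − 20·log₁₀(16.4/1.2) = 87.2 − 22.71 = 64.49 dB.
forklift: 87.2 − 20·log₁₀(14.3/1.1) = 87.2 − 22.28 = 64.92 dB.
cooling tower: 83.8 − 20·log₁₀(10.8/4.1) = 83.8 − 8.41 = 75.39 dB.
woodworking router: 97.2 − 20·log₁₀(12.6/2.6) = 97.2 − 13.71 = 83.49 dB.
Σ 10^(L/10) = 2.639e+08 → L_total = 10·log₁₀(2.639e+08) = 84.22 dB.

84.2 dB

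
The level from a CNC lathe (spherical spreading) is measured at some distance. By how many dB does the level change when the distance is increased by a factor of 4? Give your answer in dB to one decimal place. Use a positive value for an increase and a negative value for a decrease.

-12.0 dB

A point source loses 6 dB per doubling of distance; generally ΔL = −20·log₁₀(r₂/r₁).
ΔL = −20·log₁₀(4) = -12.04 dB.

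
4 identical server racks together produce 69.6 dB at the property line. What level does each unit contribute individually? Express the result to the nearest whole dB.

Dividing the total intensity by 4 lowers the level by 10·log₁₀ 4 = 6.021 dB: L₁ = 69.6 − 6.021.

64 dB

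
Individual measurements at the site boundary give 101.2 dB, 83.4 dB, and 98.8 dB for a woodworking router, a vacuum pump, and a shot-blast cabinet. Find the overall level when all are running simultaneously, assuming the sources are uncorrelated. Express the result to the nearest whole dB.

For uncorrelated sources the intensities add, so convert each level to linear form, sum, and take 10·log₁₀ of the total.
Σ 10^(L/10) = 10^(101.2/10) + 10^(83.4/10) + 10^(98.8/10) = 2.099e+10.
L_total = 10·log₁₀(2.099e+10) = 103.22 dB.

103 dB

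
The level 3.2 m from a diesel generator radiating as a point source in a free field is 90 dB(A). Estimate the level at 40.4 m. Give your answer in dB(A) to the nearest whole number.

Point-source attenuation: ΔL = 20·log₁₀(r₂/r₁) = 20·log₁₀(40.4/3.2) = 22.025 dB.
L₂ = 90 − 20·log₁₀(40.4/3.2) = 90 − 22.025 = 67.98 dB(A).

68 dB(A)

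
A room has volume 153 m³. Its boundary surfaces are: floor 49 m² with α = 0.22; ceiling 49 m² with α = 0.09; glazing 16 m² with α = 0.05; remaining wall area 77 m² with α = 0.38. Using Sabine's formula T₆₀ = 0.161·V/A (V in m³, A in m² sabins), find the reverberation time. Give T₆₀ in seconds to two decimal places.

0.54 s

Summing Sᵢαᵢ: 49·0.22 + 49·0.09 + 16·0.05 + 77·0.38 = 45.25 m².
T₆₀ = 0.161 × 153 / 45.25 = 0.544 s.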